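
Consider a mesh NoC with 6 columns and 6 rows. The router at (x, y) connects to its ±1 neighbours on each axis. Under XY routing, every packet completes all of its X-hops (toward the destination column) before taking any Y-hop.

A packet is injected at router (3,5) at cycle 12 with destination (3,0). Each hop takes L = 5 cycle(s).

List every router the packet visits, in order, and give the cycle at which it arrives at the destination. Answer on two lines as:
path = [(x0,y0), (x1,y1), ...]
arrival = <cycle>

[0] x=3 y=5 t=12
[1] x=3 y=4 t=17 →S
[2] x=3 y=3 t=22 →S
[3] x=3 y=2 t=27 →S
[4] x=3 y=1 t=32 →S
[5] x=3 y=0 t=37 →S

path = [(3,5), (3,4), (3,3), (3,2), (3,1), (3,0)]
arrival = 37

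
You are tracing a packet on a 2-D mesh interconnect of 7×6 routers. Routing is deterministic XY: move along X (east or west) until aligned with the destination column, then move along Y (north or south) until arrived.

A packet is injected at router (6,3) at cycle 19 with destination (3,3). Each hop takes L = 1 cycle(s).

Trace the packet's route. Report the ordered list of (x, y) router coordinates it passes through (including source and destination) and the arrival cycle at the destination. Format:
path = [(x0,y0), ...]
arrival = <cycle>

path = [(6,3), (5,3), (4,3), (3,3)]
arrival = 22

src (6,3)  cyc=19
W→(5,3)  cyc=20
W→(4,3)  cyc=21
W→(3,3)  cyc=22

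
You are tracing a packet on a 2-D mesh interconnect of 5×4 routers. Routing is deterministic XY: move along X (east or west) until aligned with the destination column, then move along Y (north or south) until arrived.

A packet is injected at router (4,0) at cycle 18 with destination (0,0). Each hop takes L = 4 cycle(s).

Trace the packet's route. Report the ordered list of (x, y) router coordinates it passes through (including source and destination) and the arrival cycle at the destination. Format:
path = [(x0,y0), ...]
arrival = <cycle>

#0 — 4,0 | c18
#1 — 3,0 | c22 | W
#2 — 2,0 | c26 | W
#3 — 1,0 | c30 | W
#4 — 0,0 | c34 | W

path = [(4,0), (3,0), (2,0), (1,0), (0,0)]
arrival = 34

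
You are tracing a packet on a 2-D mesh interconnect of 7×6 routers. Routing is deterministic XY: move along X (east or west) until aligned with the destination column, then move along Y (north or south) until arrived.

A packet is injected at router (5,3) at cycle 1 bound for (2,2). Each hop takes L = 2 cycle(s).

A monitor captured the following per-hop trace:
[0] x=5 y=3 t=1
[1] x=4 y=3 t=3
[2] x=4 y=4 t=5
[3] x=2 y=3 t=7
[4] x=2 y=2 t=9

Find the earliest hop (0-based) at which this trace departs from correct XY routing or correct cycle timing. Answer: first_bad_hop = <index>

  1: Δx=-1 Δy=+0 Δt=2 [ok]
  2: Δx=+0 Δy=+1 Δt=2 [BAD: Y-move but x=4≠2]

first_bad_hop = 2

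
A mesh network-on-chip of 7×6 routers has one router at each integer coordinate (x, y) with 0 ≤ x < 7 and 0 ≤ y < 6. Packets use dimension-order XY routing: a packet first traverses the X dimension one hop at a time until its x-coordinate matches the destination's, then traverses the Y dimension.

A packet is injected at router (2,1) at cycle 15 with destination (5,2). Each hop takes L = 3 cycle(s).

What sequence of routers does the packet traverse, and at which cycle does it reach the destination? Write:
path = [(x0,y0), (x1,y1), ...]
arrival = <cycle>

t=15: at (2,1)
t=18: at (3,1) after E
t=21: at (4,1) after E
t=24: at (5,1) after E
t=27: at (5,2) after N

path = [(2,1), (3,1), (4,1), (5,1), (5,2)]
arrival = 27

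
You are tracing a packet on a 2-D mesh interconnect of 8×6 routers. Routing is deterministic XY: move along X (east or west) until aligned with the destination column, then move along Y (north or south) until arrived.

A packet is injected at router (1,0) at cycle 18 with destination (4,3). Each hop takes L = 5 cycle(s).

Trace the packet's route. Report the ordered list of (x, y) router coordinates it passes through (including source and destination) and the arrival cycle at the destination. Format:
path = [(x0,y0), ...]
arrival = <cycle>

t=18: at (1,0)
t=23: at (2,0) after E
t=28: at (3,0) after E
t=33: at (4,0) after E
t=38: at (4,1) after N
t=43: at (4,2) after N
t=48: at (4,3) after N

path = [(1,0), (2,0), (3,0), (4,0), (4,1), (4,2), (4,3)]
arrival = 48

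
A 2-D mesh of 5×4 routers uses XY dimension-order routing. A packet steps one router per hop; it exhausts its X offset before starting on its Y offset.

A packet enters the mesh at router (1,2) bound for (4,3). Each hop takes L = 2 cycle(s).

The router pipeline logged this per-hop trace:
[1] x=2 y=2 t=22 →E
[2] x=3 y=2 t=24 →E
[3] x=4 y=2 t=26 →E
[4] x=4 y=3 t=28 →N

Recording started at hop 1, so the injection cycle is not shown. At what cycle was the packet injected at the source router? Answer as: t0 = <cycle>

Hop 1 reached at cycle 22; hop k is at t0 + k·L.
t0 = cyc[1] − L = 22 − 2 = 20.

t0 = 20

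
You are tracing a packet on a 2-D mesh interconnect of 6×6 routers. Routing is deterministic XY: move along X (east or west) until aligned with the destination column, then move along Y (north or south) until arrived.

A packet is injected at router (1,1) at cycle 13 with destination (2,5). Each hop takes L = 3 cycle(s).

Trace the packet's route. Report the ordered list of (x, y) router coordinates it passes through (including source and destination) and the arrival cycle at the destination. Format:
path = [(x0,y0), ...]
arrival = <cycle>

#0 — 1,1 | c13
#1 — 2,1 | c16 | E
#2 — 2,2 | c19 | N
#3 — 2,3 | c22 | N
#4 — 2,4 | c25 | N
#5 — 2,5 | c28 | N

path = [(1,1), (2,1), (2,2), (2,3), (2,4), (2,5)]
arrival = 28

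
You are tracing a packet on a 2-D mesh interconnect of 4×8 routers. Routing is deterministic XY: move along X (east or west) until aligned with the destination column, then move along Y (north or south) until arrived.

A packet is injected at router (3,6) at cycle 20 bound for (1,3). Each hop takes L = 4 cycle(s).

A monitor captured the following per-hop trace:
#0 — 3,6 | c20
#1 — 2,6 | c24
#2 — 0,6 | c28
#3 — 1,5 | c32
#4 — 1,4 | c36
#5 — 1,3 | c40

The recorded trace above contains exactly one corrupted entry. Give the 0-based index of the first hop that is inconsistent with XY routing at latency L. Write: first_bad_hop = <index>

first_bad_hop = 2

  1: Δx=-1 Δy=+0 Δt=4 [ok]
  2: Δx=-2 Δy=+0 Δt=4 [BAD: non-unit step]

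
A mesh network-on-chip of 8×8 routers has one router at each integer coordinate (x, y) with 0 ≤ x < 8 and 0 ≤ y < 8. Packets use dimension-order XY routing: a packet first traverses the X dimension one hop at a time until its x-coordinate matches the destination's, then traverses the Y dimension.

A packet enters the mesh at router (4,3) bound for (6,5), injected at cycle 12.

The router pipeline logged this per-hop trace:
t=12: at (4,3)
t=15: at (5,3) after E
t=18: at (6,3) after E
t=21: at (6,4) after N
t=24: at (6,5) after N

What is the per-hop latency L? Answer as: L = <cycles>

Δcyc across hop 0→1: 15 − 12 = 3.
One hop costs L cycles, so L = 3.

L = 3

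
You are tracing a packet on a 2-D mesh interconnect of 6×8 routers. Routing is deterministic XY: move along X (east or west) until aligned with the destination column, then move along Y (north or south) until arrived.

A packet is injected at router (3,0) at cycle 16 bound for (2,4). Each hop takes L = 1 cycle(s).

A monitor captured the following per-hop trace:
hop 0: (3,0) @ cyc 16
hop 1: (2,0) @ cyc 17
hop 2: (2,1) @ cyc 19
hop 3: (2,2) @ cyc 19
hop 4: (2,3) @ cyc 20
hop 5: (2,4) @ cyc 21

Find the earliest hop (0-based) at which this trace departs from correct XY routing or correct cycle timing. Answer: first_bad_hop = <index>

  1: Δx=-1 Δy=+0 Δt=1 [ok]
  2: Δx=+0 Δy=+1 Δt=2 [BAD: Δcyc=2≠L]

first_bad_hop = 2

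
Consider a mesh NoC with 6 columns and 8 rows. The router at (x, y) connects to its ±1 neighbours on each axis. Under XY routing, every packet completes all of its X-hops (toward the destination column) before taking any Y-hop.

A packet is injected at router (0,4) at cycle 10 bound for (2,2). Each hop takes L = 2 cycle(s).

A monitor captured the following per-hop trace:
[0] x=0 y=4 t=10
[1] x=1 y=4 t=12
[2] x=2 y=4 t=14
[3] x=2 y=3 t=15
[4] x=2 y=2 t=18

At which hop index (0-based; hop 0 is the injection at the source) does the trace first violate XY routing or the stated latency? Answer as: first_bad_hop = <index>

  1: Δx=+1 Δy=+0 Δt=2 [ok]
  2: Δx=+1 Δy=+0 Δt=2 [ok]
  3: Δx=+0 Δy=-1 Δt=1 [BAD: Δcyc=1≠L]

first_bad_hop = 3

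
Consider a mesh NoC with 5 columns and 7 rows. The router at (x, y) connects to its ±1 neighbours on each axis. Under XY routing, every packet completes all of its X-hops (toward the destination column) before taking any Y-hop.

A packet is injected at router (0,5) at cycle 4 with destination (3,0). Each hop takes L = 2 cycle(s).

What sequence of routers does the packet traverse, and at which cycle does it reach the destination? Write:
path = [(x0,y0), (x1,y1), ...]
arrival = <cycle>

hop 0: (0,5) @ cyc 4
hop 1: (1,5) @ cyc 6  [E]
hop 2: (2,5) @ cyc 8  [E]
hop 3: (3,5) @ cyc 10  [E]
hop 4: (3,4) @ cyc 12  [S]
hop 5: (3,3) @ cyc 14  [S]
hop 6: (3,2) @ cyc 16  [S]
hop 7: (3,1) @ cyc 18  [S]
hop 8: (3,0) @ cyc 20  [S]

path = [(0,5), (1,5), (2,5), (3,5), (3,4), (3,3), (3,2), (3,1), (3,0)]
arrival = 20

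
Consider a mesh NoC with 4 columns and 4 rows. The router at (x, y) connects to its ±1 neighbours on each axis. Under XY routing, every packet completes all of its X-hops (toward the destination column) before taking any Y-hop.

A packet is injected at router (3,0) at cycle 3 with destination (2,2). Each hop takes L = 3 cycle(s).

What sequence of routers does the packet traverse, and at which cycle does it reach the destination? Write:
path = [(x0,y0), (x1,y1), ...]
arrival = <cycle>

t=3: at (3,0)
t=6: at (2,0) after W
t=9: at (2,1) after N
t=12: at (2,2) after N

path = [(3,0), (2,0), (2,1), (2,2)]
arrival = 12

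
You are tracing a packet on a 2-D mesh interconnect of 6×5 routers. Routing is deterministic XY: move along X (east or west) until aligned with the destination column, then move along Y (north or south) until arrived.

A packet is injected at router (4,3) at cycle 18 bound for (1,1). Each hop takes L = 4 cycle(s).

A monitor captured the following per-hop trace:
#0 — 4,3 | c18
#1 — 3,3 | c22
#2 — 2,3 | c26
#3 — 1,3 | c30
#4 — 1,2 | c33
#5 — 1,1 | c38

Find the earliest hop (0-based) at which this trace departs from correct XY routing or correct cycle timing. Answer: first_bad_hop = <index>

first_bad_hop = 4

hop 1: step (-1,+0), +4 cyc — ok
hop 2: step (-1,+0), +4 cyc — ok
hop 3: step (-1,+0), +4 cyc — ok
hop 4: step (+0,-1), +3 cyc — BAD: Δcyc=3≠L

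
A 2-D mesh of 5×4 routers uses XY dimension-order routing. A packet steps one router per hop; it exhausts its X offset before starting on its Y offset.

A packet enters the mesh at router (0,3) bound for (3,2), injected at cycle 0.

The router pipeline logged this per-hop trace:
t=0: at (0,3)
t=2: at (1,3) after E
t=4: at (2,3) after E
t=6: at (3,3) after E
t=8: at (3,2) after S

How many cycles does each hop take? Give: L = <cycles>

From hop 0 (0) to hop 1 (2): +2 cycles.
That increment is L by definition: L = 2.

L = 2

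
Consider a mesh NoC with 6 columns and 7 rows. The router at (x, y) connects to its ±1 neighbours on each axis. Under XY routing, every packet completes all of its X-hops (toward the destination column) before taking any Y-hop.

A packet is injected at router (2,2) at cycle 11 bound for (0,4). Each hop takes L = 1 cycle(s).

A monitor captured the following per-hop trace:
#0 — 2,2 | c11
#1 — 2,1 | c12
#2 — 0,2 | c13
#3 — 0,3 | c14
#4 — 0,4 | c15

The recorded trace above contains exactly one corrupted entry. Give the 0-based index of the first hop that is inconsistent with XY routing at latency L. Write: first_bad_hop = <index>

hop 1: step (+0,-1), +1 cyc — BAD: Y-move but x=2≠0

first_bad_hop = 1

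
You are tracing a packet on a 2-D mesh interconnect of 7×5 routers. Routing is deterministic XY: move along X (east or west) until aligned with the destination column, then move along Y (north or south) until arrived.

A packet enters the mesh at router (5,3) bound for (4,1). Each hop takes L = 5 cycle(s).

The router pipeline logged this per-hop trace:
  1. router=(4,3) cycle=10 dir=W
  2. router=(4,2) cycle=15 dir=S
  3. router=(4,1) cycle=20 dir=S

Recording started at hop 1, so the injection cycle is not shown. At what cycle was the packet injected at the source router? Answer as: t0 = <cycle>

cyc[1] = 10 and cyc[k] = t0 + k·L for every k.
Subtract one hop: t0 = 10 − 5 = 5.

t0 = 5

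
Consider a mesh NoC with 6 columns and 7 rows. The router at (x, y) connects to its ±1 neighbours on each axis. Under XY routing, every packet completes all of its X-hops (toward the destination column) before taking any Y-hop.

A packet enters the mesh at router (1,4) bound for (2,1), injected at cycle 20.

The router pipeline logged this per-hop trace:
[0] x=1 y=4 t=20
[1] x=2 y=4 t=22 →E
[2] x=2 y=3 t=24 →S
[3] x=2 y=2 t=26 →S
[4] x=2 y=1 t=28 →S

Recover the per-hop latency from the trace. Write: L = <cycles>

Δcyc across hop 0→1: 22 − 20 = 2.
That increment is L by definition: L = 2.

L = 2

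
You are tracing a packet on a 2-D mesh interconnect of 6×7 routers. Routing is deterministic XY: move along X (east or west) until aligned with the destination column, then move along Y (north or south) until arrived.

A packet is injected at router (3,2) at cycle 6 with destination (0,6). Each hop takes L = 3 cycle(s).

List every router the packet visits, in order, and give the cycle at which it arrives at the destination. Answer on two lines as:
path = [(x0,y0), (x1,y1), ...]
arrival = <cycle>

t=6: at (3,2)
t=9: at (2,2) after W
t=12: at (1,2) after W
t=15: at (0,2) after W
t=18: at (0,3) after N
t=21: at (0,4) after N
t=24: at (0,5) after N
t=27: at (0,6) after N

path = [(3,2), (2,2), (1,2), (0,2), (0,3), (0,4), (0,5), (0,6)]
arrival = 27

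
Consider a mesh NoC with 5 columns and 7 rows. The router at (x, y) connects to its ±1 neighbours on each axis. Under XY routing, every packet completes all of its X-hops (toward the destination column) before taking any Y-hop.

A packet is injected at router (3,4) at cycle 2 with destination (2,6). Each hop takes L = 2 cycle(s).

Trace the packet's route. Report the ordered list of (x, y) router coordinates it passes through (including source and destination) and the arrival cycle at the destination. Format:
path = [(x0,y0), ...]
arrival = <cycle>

#0 — 3,4 | c2
#1 — 2,4 | c4 | W
#2 — 2,5 | c6 | N
#3 — 2,6 | c8 | N

path = [(3,4), (2,4), (2,5), (2,6)]
arrival = 8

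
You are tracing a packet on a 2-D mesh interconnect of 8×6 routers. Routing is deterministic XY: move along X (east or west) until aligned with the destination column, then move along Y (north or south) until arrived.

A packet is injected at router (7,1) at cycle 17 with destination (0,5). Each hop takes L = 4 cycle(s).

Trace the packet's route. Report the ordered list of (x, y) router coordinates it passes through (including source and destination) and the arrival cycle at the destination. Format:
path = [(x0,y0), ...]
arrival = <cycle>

#0 — 7,1 | c17
#1 — 6,1 | c21 | W
#2 — 5,1 | c25 | W
#3 — 4,1 | c29 | W
#4 — 3,1 | c33 | W
#5 — 2,1 | c37 | W
#6 — 1,1 | c41 | W
#7 — 0,1 | c45 | W
#8 — 0,2 | c49 | N
#9 — 0,3 | c53 | N
#10 — 0,4 | c57 | N
#11 — 0,5 | c61 | N

path = [(7,1), (6,1), (5,1), (4,1), (3,1), (2,1), (1,1), (0,1), (0,2), (0,3), (0,4), (0,5)]
arrival = 61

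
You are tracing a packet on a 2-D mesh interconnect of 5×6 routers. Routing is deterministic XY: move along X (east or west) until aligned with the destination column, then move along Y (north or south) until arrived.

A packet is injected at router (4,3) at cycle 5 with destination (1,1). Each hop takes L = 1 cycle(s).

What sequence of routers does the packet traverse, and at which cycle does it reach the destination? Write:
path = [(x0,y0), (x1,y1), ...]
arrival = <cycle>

path = [(4,3), (3,3), (2,3), (1,3), (1,2), (1,1)]
arrival = 10

  0. router=(4,3) cycle=5 (inject)
  1. router=(3,3) cycle=6 dir=W
  2. router=(2,3) cycle=7 dir=W
  3. router=(1,3) cycle=8 dir=W
  4. router=(1,2) cycle=9 dir=S
  5. router=(1,1) cycle=10 dir=S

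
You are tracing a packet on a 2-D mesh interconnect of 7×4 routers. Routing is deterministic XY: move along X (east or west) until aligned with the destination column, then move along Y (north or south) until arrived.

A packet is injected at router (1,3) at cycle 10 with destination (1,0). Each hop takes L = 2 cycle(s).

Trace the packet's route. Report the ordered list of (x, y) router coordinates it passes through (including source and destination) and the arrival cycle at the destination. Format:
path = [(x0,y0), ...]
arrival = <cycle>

path = [(1,3), (1,2), (1,1), (1,0)]
arrival = 16

hop 0: (1,3) @ cyc 10
hop 1: (1,2) @ cyc 12  [S]
hop 2: (1,1) @ cyc 14  [S]
hop 3: (1,0) @ cyc 16  [S]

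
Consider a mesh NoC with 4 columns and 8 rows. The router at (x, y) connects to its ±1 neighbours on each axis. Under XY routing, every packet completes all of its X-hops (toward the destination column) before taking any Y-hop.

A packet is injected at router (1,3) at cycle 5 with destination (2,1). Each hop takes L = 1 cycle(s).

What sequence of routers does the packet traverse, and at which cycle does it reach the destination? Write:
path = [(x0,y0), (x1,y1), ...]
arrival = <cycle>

hop 0: (1,3) @ cyc 5
hop 1: (2,3) @ cyc 6  [E]
hop 2: (2,2) @ cyc 7  [S]
hop 3: (2,1) @ cyc 8  [S]

path = [(1,3), (2,3), (2,2), (2,1)]
arrival = 8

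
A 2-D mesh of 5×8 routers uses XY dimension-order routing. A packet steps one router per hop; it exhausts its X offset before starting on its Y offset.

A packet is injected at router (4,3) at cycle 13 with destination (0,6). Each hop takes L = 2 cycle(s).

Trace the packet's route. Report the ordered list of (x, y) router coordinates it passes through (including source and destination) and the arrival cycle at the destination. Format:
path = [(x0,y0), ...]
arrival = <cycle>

path = [(4,3), (3,3), (2,3), (1,3), (0,3), (0,4), (0,5), (0,6)]
arrival = 27

hop 0: (4,3) @ cyc 13
hop 1: (3,3) @ cyc 15  [W]
hop 2: (2,3) @ cyc 17  [W]
hop 3: (1,3) @ cyc 19  [W]
hop 4: (0,3) @ cyc 21  [W]
hop 5: (0,4) @ cyc 23  [N]
hop 6: (0,5) @ cyc 25  [N]
hop 7: (0,6) @ cyc 27  [N]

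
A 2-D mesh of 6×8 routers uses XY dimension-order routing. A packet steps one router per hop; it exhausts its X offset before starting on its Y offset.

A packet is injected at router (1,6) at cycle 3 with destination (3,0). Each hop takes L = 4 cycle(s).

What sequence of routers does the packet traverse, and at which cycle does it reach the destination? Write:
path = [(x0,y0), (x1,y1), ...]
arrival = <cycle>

path = [(1,6), (2,6), (3,6), (3,5), (3,4), (3,3), (3,2), (3,1), (3,0)]
arrival = 35

  0. router=(1,6) cycle=3 (inject)
  1. router=(2,6) cycle=7 dir=E
  2. router=(3,6) cycle=11 dir=E
  3. router=(3,5) cycle=15 dir=S
  4. router=(3,4) cycle=19 dir=S
  5. router=(3,3) cycle=23 dir=S
  6. router=(3,2) cycle=27 dir=S
  7. router=(3,1) cycle=31 dir=S
  8. router=(3,0) cycle=35 dir=S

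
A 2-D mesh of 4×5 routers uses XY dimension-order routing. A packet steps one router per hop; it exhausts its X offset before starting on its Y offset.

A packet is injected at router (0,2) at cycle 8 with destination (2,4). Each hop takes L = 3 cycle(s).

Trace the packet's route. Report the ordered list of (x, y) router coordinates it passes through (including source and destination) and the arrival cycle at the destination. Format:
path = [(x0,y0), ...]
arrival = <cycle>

path = [(0,2), (1,2), (2,2), (2,3), (2,4)]
arrival = 20

hop 0: (0,2) @ cyc 8
hop 1: (1,2) @ cyc 11  [E]
hop 2: (2,2) @ cyc 14  [E]
hop 3: (2,3) @ cyc 17  [N]
hop 4: (2,4) @ cyc 20  [N]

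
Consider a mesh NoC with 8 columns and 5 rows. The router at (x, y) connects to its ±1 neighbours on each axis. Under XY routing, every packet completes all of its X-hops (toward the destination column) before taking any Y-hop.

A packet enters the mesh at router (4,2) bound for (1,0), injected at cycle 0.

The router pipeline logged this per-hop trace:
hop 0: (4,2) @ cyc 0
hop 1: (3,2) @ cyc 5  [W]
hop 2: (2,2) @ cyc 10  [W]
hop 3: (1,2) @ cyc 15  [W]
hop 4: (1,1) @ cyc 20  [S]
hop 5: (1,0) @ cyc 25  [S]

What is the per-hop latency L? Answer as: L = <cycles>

Between hops 0 and 1 the cycle counter advances 5 − 0 = 5.
One hop costs L cycles, so L = 5.

L = 5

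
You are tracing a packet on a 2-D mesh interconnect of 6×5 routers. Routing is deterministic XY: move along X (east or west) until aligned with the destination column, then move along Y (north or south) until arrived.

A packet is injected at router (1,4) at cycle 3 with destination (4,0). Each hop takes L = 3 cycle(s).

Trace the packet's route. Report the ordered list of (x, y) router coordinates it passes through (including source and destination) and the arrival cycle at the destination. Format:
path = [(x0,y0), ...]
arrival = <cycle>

path = [(1,4), (2,4), (3,4), (4,4), (4,3), (4,2), (4,1), (4,0)]
arrival = 24

hop 0: (1,4) @ cyc 3
hop 1: (2,4) @ cyc 6  [E]
hop 2: (3,4) @ cyc 9  [E]
hop 3: (4,4) @ cyc 12  [E]
hop 4: (4,3) @ cyc 15  [S]
hop 5: (4,2) @ cyc 18  [S]
hop 6: (4,1) @ cyc 21  [S]
hop 7: (4,0) @ cyc 24  [S]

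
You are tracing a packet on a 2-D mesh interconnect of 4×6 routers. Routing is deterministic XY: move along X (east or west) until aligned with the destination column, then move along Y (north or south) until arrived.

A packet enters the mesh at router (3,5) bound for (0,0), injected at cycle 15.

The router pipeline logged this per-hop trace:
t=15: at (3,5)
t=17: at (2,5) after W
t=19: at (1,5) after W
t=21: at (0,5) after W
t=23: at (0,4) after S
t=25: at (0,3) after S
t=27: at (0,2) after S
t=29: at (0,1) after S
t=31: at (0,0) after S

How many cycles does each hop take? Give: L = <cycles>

L = 2

cyc[1] − cyc[0] = 17 − 15 = 2.
Per-hop latency L = Δcyc = 2.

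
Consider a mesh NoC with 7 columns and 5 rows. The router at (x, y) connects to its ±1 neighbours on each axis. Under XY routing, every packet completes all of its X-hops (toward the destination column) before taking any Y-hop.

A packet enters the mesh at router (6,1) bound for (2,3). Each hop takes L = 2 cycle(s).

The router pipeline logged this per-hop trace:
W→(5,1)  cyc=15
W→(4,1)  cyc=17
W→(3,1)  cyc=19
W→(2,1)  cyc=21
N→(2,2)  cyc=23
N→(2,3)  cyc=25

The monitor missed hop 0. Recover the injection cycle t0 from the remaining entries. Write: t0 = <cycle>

t0 = 13

Hop 1 reached at cycle 15; hop k is at t0 + k·L.
Subtract one hop: t0 = 15 − 2 = 13.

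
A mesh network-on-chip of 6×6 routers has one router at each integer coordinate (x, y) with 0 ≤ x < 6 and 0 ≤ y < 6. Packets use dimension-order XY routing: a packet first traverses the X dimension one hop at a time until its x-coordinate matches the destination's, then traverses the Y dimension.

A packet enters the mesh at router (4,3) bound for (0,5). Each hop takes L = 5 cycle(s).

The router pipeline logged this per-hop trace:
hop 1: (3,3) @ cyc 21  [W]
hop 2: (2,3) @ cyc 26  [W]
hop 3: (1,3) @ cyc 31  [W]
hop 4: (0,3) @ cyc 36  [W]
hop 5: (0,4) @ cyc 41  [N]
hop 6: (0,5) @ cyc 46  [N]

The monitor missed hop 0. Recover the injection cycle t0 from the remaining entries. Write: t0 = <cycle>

t0 = 16

Hop 1 reached at cycle 21; hop k is at t0 + k·L.
So t0 = 21 − 1·5 = 16.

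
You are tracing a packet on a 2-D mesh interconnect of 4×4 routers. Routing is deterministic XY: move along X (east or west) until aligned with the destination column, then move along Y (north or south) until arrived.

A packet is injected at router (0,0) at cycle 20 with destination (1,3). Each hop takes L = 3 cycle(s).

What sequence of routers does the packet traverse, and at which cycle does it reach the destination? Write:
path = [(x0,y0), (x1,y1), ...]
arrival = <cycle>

path = [(0,0), (1,0), (1,1), (1,2), (1,3)]
arrival = 32

#0 — 0,0 | c20
#1 — 1,0 | c23 | E
#2 — 1,1 | c26 | N
#3 — 1,2 | c29 | N
#4 — 1,3 | c32 | N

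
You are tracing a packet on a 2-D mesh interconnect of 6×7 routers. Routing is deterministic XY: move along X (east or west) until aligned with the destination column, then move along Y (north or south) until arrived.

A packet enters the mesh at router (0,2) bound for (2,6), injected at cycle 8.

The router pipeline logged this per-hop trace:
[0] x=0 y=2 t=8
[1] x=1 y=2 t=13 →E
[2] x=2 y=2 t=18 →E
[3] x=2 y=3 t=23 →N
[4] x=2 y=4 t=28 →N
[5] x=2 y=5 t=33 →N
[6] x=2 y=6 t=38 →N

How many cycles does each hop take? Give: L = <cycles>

L = 5

cyc[1] − cyc[0] = 13 − 8 = 5.
Per-hop latency L = Δcyc = 5.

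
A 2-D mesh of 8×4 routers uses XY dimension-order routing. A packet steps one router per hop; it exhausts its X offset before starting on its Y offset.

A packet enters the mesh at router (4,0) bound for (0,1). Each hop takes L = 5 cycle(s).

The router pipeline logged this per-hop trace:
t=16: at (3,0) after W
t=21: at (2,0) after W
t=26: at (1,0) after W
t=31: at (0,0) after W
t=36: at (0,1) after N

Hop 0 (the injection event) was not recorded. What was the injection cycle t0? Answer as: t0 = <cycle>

cyc[1] = 16 and cyc[k] = t0 + k·L for every k.
t0 = cyc[1] − L = 16 − 5 = 11.

t0 = 11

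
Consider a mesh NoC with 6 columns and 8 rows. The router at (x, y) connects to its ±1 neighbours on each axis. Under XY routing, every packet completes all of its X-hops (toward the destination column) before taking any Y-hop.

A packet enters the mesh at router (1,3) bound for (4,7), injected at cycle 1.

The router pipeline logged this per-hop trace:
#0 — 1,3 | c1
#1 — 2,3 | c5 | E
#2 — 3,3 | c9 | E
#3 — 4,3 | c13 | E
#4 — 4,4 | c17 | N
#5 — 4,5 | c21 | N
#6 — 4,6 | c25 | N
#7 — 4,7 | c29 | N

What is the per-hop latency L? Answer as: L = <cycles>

L = 4

Between hops 0 and 1 the cycle counter advances 5 − 1 = 4.
Per-hop latency L = Δcyc = 4.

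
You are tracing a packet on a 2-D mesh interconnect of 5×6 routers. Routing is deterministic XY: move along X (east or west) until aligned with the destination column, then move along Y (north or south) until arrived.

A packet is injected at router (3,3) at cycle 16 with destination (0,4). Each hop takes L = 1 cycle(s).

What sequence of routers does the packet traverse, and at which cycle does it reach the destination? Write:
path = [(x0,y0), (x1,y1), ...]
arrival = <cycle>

  0. router=(3,3) cycle=16 (inject)
  1. router=(2,3) cycle=17 dir=W
  2. router=(1,3) cycle=18 dir=W
  3. router=(0,3) cycle=19 dir=W
  4. router=(0,4) cycle=20 dir=N

path = [(3,3), (2,3), (1,3), (0,3), (0,4)]
arrival = 20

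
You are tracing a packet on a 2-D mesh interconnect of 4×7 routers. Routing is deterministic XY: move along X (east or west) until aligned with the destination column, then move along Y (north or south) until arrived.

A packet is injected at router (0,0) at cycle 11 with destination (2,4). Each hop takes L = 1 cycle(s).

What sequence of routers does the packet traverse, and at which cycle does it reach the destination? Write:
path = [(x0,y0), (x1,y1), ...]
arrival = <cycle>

#0 — 0,0 | c11
#1 — 1,0 | c12 | E
#2 — 2,0 | c13 | E
#3 — 2,1 | c14 | N
#4 — 2,2 | c15 | N
#5 — 2,3 | c16 | N
#6 — 2,4 | c17 | N

path = [(0,0), (1,0), (2,0), (2,1), (2,2), (2,3), (2,4)]
arrival = 17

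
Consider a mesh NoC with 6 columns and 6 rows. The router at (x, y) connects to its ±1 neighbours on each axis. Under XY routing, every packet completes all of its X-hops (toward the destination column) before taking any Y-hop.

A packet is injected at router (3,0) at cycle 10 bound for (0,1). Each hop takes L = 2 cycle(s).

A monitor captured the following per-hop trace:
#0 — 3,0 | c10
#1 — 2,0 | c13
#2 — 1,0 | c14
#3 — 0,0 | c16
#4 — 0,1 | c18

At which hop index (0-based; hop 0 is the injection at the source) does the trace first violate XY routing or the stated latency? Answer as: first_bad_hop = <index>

first_bad_hop = 1

[1] (-1,+0) / 3c ⇒ BAD: Δcyc=3≠L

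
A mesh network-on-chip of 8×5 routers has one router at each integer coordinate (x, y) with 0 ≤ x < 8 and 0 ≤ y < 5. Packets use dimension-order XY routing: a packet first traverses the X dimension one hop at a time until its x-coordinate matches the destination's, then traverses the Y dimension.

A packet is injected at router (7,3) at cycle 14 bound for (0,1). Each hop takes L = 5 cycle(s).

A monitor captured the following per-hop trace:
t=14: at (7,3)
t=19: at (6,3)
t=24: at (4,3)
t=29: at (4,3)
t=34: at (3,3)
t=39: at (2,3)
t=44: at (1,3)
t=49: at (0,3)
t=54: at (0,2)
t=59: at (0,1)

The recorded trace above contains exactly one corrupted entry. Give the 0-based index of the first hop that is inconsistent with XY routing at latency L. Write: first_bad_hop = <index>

first_bad_hop = 2

  1: Δx=-1 Δy=+0 Δt=5 [ok]
  2: Δx=-2 Δy=+0 Δt=5 [BAD: non-unit step]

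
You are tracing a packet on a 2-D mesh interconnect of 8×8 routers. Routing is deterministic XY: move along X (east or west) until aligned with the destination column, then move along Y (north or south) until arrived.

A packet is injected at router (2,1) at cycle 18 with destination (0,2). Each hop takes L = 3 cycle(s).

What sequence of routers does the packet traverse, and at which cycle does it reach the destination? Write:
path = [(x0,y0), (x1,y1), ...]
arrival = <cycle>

  0. router=(2,1) cycle=18 (inject)
  1. router=(1,1) cycle=21 dir=W
  2. router=(0,1) cycle=24 dir=W
  3. router=(0,2) cycle=27 dir=N

path = [(2,1), (1,1), (0,1), (0,2)]
arrival = 27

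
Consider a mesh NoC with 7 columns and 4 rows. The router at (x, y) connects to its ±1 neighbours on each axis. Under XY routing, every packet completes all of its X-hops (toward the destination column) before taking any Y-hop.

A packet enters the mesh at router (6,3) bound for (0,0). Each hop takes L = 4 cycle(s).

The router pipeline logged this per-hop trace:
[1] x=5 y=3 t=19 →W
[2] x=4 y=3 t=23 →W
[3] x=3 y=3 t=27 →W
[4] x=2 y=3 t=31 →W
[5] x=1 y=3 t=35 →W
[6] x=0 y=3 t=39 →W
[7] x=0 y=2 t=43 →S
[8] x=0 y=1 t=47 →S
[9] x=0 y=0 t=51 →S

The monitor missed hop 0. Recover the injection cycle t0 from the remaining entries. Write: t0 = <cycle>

t0 = 15

At hop 1 the cycle is 19; in general cyc_k = t0 + kL.
Therefore t0 = 19 − L = 15.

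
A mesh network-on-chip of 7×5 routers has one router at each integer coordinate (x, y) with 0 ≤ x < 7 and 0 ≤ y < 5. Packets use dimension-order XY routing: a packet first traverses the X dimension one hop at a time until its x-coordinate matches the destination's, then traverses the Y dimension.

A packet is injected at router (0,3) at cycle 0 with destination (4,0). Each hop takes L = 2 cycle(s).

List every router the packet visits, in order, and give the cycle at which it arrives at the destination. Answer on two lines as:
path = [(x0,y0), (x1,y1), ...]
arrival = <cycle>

path = [(0,3), (1,3), (2,3), (3,3), (4,3), (4,2), (4,1), (4,0)]
arrival = 14

src (0,3)  cyc=0
E→(1,3)  cyc=2
E→(2,3)  cyc=4
E→(3,3)  cyc=6
E→(4,3)  cyc=8
S→(4,2)  cyc=10
S→(4,1)  cyc=12
S→(4,0)  cyc=14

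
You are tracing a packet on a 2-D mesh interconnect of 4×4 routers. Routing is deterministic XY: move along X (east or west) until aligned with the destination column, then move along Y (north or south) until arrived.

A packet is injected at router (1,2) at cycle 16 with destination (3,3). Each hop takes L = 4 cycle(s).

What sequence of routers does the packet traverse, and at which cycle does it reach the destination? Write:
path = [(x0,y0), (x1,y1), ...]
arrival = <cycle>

t=16: at (1,2)
t=20: at (2,2) after E
t=24: at (3,2) after E
t=28: at (3,3) after N

path = [(1,2), (2,2), (3,2), (3,3)]
arrival = 28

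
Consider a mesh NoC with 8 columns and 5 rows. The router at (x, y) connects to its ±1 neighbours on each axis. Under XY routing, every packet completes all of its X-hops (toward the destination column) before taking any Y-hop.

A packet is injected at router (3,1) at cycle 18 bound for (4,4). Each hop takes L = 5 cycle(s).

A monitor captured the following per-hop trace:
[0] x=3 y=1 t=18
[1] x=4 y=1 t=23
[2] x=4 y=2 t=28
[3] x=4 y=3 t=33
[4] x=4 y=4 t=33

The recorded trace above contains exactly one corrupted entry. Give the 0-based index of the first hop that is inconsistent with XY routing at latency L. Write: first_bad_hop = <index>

check 1→ d=(1,0) cyc+5: ok
check 2→ d=(0,1) cyc+5: ok
check 3→ d=(0,1) cyc+5: ok
check 4→ d=(0,1) cyc+0: BAD: Δcyc=0≠L

first_bad_hop = 4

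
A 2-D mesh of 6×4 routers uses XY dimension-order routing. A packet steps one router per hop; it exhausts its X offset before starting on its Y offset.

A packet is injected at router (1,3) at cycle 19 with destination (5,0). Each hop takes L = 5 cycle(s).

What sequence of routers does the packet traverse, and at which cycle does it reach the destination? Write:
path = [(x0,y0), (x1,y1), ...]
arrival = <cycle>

path = [(1,3), (2,3), (3,3), (4,3), (5,3), (5,2), (5,1), (5,0)]
arrival = 54

  0. router=(1,3) cycle=19 (inject)
  1. router=(2,3) cycle=24 dir=E
  2. router=(3,3) cycle=29 dir=E
  3. router=(4,3) cycle=34 dir=E
  4. router=(5,3) cycle=39 dir=E
  5. router=(5,2) cycle=44 dir=S
  6. router=(5,1) cycle=49 dir=S
  7. router=(5,0) cycle=54 dir=S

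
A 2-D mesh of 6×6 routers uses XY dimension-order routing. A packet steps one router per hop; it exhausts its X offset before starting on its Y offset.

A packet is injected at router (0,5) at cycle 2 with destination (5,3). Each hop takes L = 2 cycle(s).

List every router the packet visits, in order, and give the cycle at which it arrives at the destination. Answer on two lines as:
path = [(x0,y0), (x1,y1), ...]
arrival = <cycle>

src (0,5)  cyc=2
E→(1,5)  cyc=4
E→(2,5)  cyc=6
E→(3,5)  cyc=8
E→(4,5)  cyc=10
E→(5,5)  cyc=12
S→(5,4)  cyc=14
S→(5,3)  cyc=16

path = [(0,5), (1,5), (2,5), (3,5), (4,5), (5,5), (5,4), (5,3)]
arrival = 16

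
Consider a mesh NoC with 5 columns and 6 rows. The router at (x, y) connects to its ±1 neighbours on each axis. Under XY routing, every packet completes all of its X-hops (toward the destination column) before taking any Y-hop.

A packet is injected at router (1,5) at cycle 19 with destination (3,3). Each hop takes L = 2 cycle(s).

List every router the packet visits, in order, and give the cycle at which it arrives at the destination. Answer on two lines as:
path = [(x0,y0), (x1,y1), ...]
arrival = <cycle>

  0. router=(1,5) cycle=19 (inject)
  1. router=(2,5) cycle=21 dir=E
  2. router=(3,5) cycle=23 dir=E
  3. router=(3,4) cycle=25 dir=S
  4. router=(3,3) cycle=27 dir=S

path = [(1,5), (2,5), (3,5), (3,4), (3,3)]
arrival = 27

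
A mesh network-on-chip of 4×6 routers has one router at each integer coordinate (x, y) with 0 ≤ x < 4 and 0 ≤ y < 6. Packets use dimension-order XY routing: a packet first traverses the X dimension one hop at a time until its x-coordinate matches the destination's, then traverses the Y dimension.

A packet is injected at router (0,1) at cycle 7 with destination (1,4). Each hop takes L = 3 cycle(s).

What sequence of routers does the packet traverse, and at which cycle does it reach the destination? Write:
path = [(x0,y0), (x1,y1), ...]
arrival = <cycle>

path = [(0,1), (1,1), (1,2), (1,3), (1,4)]
arrival = 19

  0. router=(0,1) cycle=7 (inject)
  1. router=(1,1) cycle=10 dir=E
  2. router=(1,2) cycle=13 dir=N
  3. router=(1,3) cycle=16 dir=N
  4. router=(1,4) cycle=19 dir=N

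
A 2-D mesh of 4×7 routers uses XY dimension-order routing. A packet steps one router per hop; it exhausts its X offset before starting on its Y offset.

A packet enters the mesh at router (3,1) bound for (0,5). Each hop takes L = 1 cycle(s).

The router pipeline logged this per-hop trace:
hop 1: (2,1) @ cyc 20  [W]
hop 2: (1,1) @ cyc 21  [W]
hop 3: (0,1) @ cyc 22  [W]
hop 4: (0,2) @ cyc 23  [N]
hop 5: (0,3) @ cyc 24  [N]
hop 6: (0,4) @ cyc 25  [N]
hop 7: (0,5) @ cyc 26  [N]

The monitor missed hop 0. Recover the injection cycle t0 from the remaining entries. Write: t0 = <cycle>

At hop 1 the cycle is 20; in general cyc_k = t0 + kL.
So t0 = 20 − 1·1 = 19.

t0 = 19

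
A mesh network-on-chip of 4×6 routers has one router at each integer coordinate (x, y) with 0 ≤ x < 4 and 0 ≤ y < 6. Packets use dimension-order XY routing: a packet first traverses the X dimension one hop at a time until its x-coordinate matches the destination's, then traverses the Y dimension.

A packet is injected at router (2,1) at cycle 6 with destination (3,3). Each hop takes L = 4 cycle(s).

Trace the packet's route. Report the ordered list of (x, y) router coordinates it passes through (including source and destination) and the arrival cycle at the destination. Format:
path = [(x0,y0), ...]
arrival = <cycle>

hop 0: (2,1) @ cyc 6
hop 1: (3,1) @ cyc 10  [E]
hop 2: (3,2) @ cyc 14  [N]
hop 3: (3,3) @ cyc 18  [N]

path = [(2,1), (3,1), (3,2), (3,3)]
arrival = 18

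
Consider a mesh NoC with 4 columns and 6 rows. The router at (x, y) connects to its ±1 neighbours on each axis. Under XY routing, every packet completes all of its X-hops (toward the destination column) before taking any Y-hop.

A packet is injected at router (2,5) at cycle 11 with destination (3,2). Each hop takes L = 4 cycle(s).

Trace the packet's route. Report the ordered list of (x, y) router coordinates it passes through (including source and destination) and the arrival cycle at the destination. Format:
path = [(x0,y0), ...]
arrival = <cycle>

path = [(2,5), (3,5), (3,4), (3,3), (3,2)]
arrival = 27

src (2,5)  cyc=11
E→(3,5)  cyc=15
S→(3,4)  cyc=19
S→(3,3)  cyc=23
S→(3,2)  cyc=27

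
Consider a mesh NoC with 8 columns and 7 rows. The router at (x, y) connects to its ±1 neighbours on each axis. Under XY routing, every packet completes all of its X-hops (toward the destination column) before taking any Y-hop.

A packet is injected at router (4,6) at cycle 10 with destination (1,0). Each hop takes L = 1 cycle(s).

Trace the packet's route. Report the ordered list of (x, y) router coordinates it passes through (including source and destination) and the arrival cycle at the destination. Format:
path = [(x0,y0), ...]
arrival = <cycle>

  0. router=(4,6) cycle=10 (inject)
  1. router=(3,6) cycle=11 dir=W
  2. router=(2,6) cycle=12 dir=W
  3. router=(1,6) cycle=13 dir=W
  4. router=(1,5) cycle=14 dir=S
  5. router=(1,4) cycle=15 dir=S
  6. router=(1,3) cycle=16 dir=S
  7. router=(1,2) cycle=17 dir=S
  8. router=(1,1) cycle=18 dir=S
  9. router=(1,0) cycle=19 dir=S

path = [(4,6), (3,6), (2,6), (1,6), (1,5), (1,4), (1,3), (1,2), (1,1), (1,0)]
arrival = 19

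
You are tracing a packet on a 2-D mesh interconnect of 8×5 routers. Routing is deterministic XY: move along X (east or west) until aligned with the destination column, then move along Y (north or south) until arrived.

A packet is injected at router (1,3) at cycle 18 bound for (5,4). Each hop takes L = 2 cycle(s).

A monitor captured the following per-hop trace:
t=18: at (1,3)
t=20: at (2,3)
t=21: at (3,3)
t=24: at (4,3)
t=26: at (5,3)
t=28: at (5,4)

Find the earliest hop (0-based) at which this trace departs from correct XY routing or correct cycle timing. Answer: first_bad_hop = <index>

first_bad_hop = 2

  1: Δx=+1 Δy=+0 Δt=2 [ok]
  2: Δx=+1 Δy=+0 Δt=1 [BAD: Δcyc=1≠L]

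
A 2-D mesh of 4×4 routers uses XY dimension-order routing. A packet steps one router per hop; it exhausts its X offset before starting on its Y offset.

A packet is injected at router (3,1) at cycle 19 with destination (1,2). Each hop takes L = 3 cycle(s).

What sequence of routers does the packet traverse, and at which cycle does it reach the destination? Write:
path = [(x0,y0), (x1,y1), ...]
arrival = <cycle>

hop 0: (3,1) @ cyc 19
hop 1: (2,1) @ cyc 22  [W]
hop 2: (1,1) @ cyc 25  [W]
hop 3: (1,2) @ cyc 28  [N]

path = [(3,1), (2,1), (1,1), (1,2)]
arrival = 28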